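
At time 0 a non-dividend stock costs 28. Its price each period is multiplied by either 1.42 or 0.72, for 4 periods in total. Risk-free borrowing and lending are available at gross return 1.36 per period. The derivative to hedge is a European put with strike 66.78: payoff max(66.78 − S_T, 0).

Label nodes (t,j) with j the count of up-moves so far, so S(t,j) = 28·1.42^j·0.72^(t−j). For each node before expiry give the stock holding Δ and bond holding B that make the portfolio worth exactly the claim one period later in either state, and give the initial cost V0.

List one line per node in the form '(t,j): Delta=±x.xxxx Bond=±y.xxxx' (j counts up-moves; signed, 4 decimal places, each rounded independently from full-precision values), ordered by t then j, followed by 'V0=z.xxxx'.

No-arbitrage ⇒ martingale measure with p* = (R−d)/(u−d) = 0.9143.
Terminal payoffs: V(4,0)=59.2553, V(4,1)=51.9397, V(4,2)=37.5116, V(4,3)=9.0561, V(4,4)=0.0000
  t=3,j=0: stock 10.4509 → up 14.8403 (V=51.9397), down 7.5247 (V=59.2553). Price 38.6520; hedge Δ=-1.0000, bond B=49.1029.
  t=3,j=1: stock 20.6116 → up 29.2684 (V=37.5116), down 14.8403 (V=51.9397). Price 28.4914; hedge Δ=-1.0000, bond B=49.1029.
  t=3,j=2: stock 40.6506 → up 57.7239 (V=9.0561), down 29.2684 (V=37.5116). Price 8.4523; hedge Δ=-1.0000, bond B=49.1029.
  t=3,j=3: stock 80.1721 → up 113.8443 (V=0.0000), down 57.7239 (V=9.0561). Price 0.5708; hedge Δ=-0.1614, bond B=13.5081.
  t=2,j=0: stock 14.5152 → up 20.6116 (V=28.4914), down 10.4509 (V=38.6520). Price 21.5899; hedge Δ=-1.0000, bond B=36.1051.
  t=2,j=1: stock 28.6272 → up 40.6506 (V=8.4523), down 20.6116 (V=28.4914). Price 7.4779; hedge Δ=-1.0000, bond B=36.1051.
  t=2,j=2: stock 56.4592 → up 80.1721 (V=0.5708), down 40.6506 (V=8.4523). Price 0.9164; hedge Δ=-0.1994, bond B=12.1758.
  t=1,j=0: stock 20.1600 → up 28.6272 (V=7.4779), down 14.5152 (V=21.5899). Price 6.3879; hedge Δ=-1.0000, bond B=26.5479.
  t=1,j=1: stock 39.7600 → up 56.4592 (V=0.9164), down 28.6272 (V=7.4779). Price 1.0874; hedge Δ=-0.2358, bond B=10.4609.
  t=0,j=0: stock 28.0000 → up 39.7600 (V=1.0874), down 20.1600 (V=6.3879). Price 1.1336; hedge Δ=-0.2704, bond B=8.7057.
Root portfolio cost Δ·28+B reproduces V0=1.1336.

(0,0): Delta=-0.2704 Bond=8.7057
(1,0): Delta=-1.0000 Bond=26.5479
(1,1): Delta=-0.2358 Bond=10.4609
(2,0): Delta=-1.0000 Bond=36.1051
(2,1): Delta=-1.0000 Bond=36.1051
(2,2): Delta=-0.1994 Bond=12.1758
(3,0): Delta=-1.0000 Bond=49.1029
(3,1): Delta=-1.0000 Bond=49.1029
(3,2): Delta=-1.0000 Bond=49.1029
(3,3): Delta=-0.1614 Bond=13.5081
V0=1.1336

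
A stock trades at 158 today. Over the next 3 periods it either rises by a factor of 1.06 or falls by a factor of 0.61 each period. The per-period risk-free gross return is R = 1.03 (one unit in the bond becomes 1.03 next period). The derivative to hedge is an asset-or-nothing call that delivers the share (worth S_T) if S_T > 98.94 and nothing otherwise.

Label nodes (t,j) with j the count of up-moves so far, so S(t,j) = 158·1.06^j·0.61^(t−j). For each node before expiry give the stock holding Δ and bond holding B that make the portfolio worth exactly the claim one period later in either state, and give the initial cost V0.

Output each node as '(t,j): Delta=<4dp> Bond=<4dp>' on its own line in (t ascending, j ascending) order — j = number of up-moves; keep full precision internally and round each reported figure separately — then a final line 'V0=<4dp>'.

(0,0): Delta=1.1013 Bond=-16.7178
(1,0): Delta=2.2626 Bond=-129.1452
(1,1): Delta=1.0535 Bond=-9.2247
(2,0): Delta=0.0000 Bond=0.0000
(2,1): Delta=2.3556 Bond=-142.5210
(2,2): Delta=1.0000 Bond=0.0000
V0=157.2806

No-arbitrage ⇒ martingale measure with p* = (R−d)/(u−d) = 0.9333.
Terminal payoffs: V(3,0)=0.0000, V(3,1)=0.0000, V(3,2)=108.2926, V(3,3)=188.1805
(2,0): S=58.7918. Δ = (V_up−V_dn)/(S_up−S_dn) = (0.0000−0.0000)/(62.3193−35.8630) = 0.0000. V = [p*·0.0000 + (1−p*)·0.0000]/1.03 = 0.0000. B = V − Δ·S = 0.0000.
(2,1): S=102.1628. Δ = (V_up−V_dn)/(S_up−S_dn) = (108.2926−0.0000)/(108.2926−62.3193) = 2.3556. V = [p*·108.2926 + (1−p*)·0.0000]/1.03 = 98.1292. B = V − Δ·S = -142.5210.
(2,2): S=177.5288. Δ = (V_up−V_dn)/(S_up−S_dn) = (188.1805−108.2926)/(188.1805−108.2926) = 1.0000. V = [p*·188.1805 + (1−p*)·108.2926]/1.03 = 177.5288. B = V − Δ·S = 0.0000.
(1,0): S=96.3800. Δ = (V_up−V_dn)/(S_up−S_dn) = (98.1292−0.0000)/(102.1628−58.7918) = 2.2626. V = [p*·98.1292 + (1−p*)·0.0000]/1.03 = 88.9197. B = V − Δ·S = -129.1452.
(1,1): S=167.4800. Δ = (V_up−V_dn)/(S_up−S_dn) = (177.5288−98.1292)/(177.5288−102.1628) = 1.0535. V = [p*·177.5288 + (1−p*)·98.1292]/1.03 = 167.2189. B = V − Δ·S = -9.2247.
(0,0): S=158.0000. Δ = (V_up−V_dn)/(S_up−S_dn) = (167.2189−88.9197)/(167.4800−96.3800) = 1.1013. V = [p*·167.2189 + (1−p*)·88.9197]/1.03 = 157.2806. B = V − Δ·S = -16.7178.
Root portfolio cost Δ·158+B reproduces V0=157.2806.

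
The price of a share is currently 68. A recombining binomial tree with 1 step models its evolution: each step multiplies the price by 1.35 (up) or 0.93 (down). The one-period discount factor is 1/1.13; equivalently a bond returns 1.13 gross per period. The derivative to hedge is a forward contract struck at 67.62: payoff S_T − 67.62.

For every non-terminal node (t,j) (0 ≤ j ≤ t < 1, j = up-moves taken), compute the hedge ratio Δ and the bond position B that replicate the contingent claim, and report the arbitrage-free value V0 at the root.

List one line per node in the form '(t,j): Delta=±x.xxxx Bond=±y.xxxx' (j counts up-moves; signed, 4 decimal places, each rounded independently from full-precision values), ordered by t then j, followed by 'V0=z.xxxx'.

Since d<R<u, set p* = (R−d)/(u−d) = 0.4762; price each node as the discounted p*-expectation of its children.
At expiry t=1: V(1,0)=-4.3800, V(1,1)=24.1800
  t=0,j=0: stock 68.0000 → up 91.8000 (V=24.1800), down 63.2400 (V=-4.3800). Price 8.1593; hedge Δ=1.0000, bond B=-59.8407.
The time-0 hedge costs 8.1593, which is the no-arbitrage price.

(0,0): Delta=1.0000 Bond=-59.8407
V0=8.1593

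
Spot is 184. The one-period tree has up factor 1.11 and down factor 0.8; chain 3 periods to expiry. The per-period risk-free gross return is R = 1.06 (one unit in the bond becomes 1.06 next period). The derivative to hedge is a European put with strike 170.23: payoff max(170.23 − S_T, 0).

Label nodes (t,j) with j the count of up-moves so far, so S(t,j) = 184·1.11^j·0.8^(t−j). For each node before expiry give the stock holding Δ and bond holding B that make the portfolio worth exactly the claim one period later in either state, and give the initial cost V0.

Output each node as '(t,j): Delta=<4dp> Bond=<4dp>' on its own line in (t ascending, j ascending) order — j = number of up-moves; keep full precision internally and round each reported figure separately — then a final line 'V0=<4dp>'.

Risk-neutral probability p* = (R−d)/(u−d) = (1.06−0.8)/(1.11−0.8) = 0.8387.
Terminal values V(3,·): V(3,0)=76.0220, V(3,1)=39.5164, V(3,2)=0.0000, V(3,3)=0.0000
Node (2,0) S=117.7600: V=(p*·39.5164+(1−p*)·76.0220)/1.06=42.8343; Δ=(39.5164−76.0220)/(130.7136−94.2080)=-1.0000; B=V−Δ·S=160.5943
Node (2,1) S=163.3920: V=(p*·0.0000+(1−p*)·39.5164)/1.06=6.0128; Δ=(0.0000−39.5164)/(181.3651−130.7136)=-0.7802; B=V−Δ·S=133.4851
Node (2,2) S=226.7064: V=(p*·0.0000+(1−p*)·0.0000)/1.06=0.0000; Δ=(0.0000−0.0000)/(251.6441−181.3651)=0.0000; B=V−Δ·S=0.0000
Node (1,0) S=147.2000: V=(p*·6.0128+(1−p*)·42.8343)/1.06=11.2753; Δ=(6.0128−42.8343)/(163.3920−117.7600)=-0.8069; B=V−Δ·S=130.0543
Node (1,1) S=204.2400: V=(p*·0.0000+(1−p*)·6.0128)/1.06=0.9149; Δ=(0.0000−6.0128)/(226.7064−163.3920)=-0.0950; B=V−Δ·S=20.3112
Node (0,0) S=184.0000: V=(p*·0.9149+(1−p*)·11.2753)/1.06=2.4396; Δ=(0.9149−11.2753)/(204.2400−147.2000)=-0.1816; B=V−Δ·S=35.8601
Each (Δ,B) replicates both successor values, so the strategy is self-financing and V0 is arbitrage-free.

(0,0): Delta=-0.1816 Bond=35.8601
(1,0): Delta=-0.8069 Bond=130.0543
(1,1): Delta=-0.0950 Bond=20.3112
(2,0): Delta=-1.0000 Bond=160.5943
(2,1): Delta=-0.7802 Bond=133.4851
(2,2): Delta=0.0000 Bond=0.0000
V0=2.4396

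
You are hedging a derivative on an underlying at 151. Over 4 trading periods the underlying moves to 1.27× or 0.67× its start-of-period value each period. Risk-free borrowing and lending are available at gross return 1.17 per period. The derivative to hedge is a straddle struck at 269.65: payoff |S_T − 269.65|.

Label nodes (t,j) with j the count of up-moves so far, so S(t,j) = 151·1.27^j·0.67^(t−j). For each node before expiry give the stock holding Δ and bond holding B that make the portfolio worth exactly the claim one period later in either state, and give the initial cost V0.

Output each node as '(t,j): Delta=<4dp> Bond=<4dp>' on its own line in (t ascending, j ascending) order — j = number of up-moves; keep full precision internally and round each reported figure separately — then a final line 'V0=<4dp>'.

Since d<R<u, set p* = (R−d)/(u−d) = 0.8333; price each node as the discounted p*-expectation of its children.
Terminal values V(4,·): V(4,0)=239.2218, V(4,1)=211.9727, V(4,2)=160.3213, V(4,3)=62.4151, V(4,4)=123.1684
(3,0): S=45.4152. Δ = (V_up−V_dn)/(S_up−S_dn) = (211.9727−239.2218)/(57.6773−30.4282) = -1.0000. V = [p*·211.9727 + (1−p*)·239.2218]/1.17 = 185.0549. B = V − Δ·S = 230.4701.
(3,1): S=86.0856. Δ = (V_up−V_dn)/(S_up−S_dn) = (160.3213−211.9727)/(109.3287−57.6773) = -1.0000. V = [p*·160.3213 + (1−p*)·211.9727]/1.17 = 144.3845. B = V − Δ·S = 230.4701.
(3,2): S=163.1771. Δ = (V_up−V_dn)/(S_up−S_dn) = (62.4151−160.3213)/(207.2349−109.3287) = -1.0000. V = [p*·62.4151 + (1−p*)·160.3213]/1.17 = 67.2930. B = V − Δ·S = 230.4701.
(3,3): S=309.3058. Δ = (V_up−V_dn)/(S_up−S_dn) = (123.1684−62.4151)/(392.8184−207.2349) = 0.3274. V = [p*·123.1684 + (1−p*)·62.4151]/1.17 = 96.6178. B = V − Δ·S = -4.6377.
(2,0): S=67.7839. Δ = (V_up−V_dn)/(S_up−S_dn) = (144.3845−185.0549)/(86.0856−45.4152) = -1.0000. V = [p*·144.3845 + (1−p*)·185.0549]/1.17 = 129.1991. B = V − Δ·S = 196.9830.
(2,1): S=128.4859. Δ = (V_up−V_dn)/(S_up−S_dn) = (67.2930−144.3845)/(163.1771−86.0856) = -1.0000. V = [p*·67.2930 + (1−p*)·144.3845]/1.17 = 68.4971. B = V − Δ·S = 196.9830.
(2,2): S=243.5479. Δ = (V_up−V_dn)/(S_up−S_dn) = (96.6178−67.2930)/(309.3058−163.1771) = 0.2007. V = [p*·96.6178 + (1−p*)·67.2930]/1.17 = 78.4020. B = V − Δ·S = 29.5273.
(1,0): S=101.1700. Δ = (V_up−V_dn)/(S_up−S_dn) = (68.4971−129.1991)/(128.4859−67.7839) = -1.0000. V = [p*·68.4971 + (1−p*)·129.1991]/1.17 = 67.1915. B = V − Δ·S = 168.3615.
(1,1): S=191.7700. Δ = (V_up−V_dn)/(S_up−S_dn) = (78.4020−68.4971)/(243.5479−128.4859) = 0.0861. V = [p*·78.4020 + (1−p*)·68.4971]/1.17 = 65.5993. B = V − Δ·S = 49.0911.
(0,0): S=151.0000. Δ = (V_up−V_dn)/(S_up−S_dn) = (65.5993−67.1915)/(191.7700−101.1700) = -0.0176. V = [p*·65.5993 + (1−p*)·67.1915]/1.17 = 56.2946. B = V − Δ·S = 58.9483.
Check: Δ(0,0)·S0 + B(0,0) = 56.2946 = V0.

(0,0): Delta=-0.0176 Bond=58.9483
(1,0): Delta=-1.0000 Bond=168.3615
(1,1): Delta=0.0861 Bond=49.0911
(2,0): Delta=-1.0000 Bond=196.9830
(2,1): Delta=-1.0000 Bond=196.9830
(2,2): Delta=0.2007 Bond=29.5273
(3,0): Delta=-1.0000 Bond=230.4701
(3,1): Delta=-1.0000 Bond=230.4701
(3,2): Delta=-1.0000 Bond=230.4701
(3,3): Delta=0.3274 Bond=-4.6377
V0=56.2946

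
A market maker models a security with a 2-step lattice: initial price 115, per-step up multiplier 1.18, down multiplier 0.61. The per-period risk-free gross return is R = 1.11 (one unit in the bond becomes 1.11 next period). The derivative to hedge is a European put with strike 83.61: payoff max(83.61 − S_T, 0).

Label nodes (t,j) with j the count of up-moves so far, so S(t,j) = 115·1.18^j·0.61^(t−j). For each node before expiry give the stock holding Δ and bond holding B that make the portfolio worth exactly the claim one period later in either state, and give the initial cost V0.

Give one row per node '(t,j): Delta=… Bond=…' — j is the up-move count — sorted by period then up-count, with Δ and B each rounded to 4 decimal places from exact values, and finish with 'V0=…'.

(0,0): Delta=-0.0775 Bond=9.5614
(1,0): Delta=-1.0000 Bond=75.3243
(1,1): Delta=-0.0108 Bond=1.5536
V0=0.6453

Under the risk-neutral measure, an up-move has probability p* = (R−d)/(u−d) = 0.8772 and values discount at R = 1.11.
At expiry t=2: V(2,0)=40.8185, V(2,1)=0.8330, V(2,2)=0.0000
Node (1,0) S=70.1500: V=(p*·0.8330+(1−p*)·40.8185)/1.11=5.1743; Δ=(0.8330−40.8185)/(82.7770−42.7915)=-1.0000; B=V−Δ·S=75.3243
Node (1,1) S=135.7000: V=(p*·0.0000+(1−p*)·0.8330)/1.11=0.0922; Δ=(0.0000−0.8330)/(160.1260−82.7770)=-0.0108; B=V−Δ·S=1.5536
Node (0,0) S=115.0000: V=(p*·0.0922+(1−p*)·5.1743)/1.11=0.6453; Δ=(0.0922−5.1743)/(135.7000−70.1500)=-0.0775; B=V−Δ·S=9.5614
Self-financing check: at every node Δ·S+B equals the discounted successor values.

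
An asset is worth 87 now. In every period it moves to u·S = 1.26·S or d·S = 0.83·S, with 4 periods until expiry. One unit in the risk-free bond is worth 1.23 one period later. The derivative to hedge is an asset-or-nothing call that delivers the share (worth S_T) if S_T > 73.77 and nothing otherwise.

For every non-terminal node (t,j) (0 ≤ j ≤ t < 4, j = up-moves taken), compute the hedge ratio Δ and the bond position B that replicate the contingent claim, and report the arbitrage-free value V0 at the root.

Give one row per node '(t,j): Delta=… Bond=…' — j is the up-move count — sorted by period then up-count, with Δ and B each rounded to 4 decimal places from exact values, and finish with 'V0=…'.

No-arbitrage ⇒ martingale measure with p* = (R−d)/(u−d) = 0.9302.
At expiry t=4: V(4,0)=0.0000, V(4,1)=0.0000, V(4,2)=95.1517, V(4,3)=144.4472, V(4,4)=219.2812
(3,0): S=49.7455. Δ = (V_up−V_dn)/(S_up−S_dn) = (0.0000−0.0000)/(62.6793−41.2887) = 0.0000. V = [p*·0.0000 + (1−p*)·0.0000]/1.23 = 0.0000. B = V − Δ·S = 0.0000.
(3,1): S=75.5172. Δ = (V_up−V_dn)/(S_up−S_dn) = (95.1517−0.0000)/(95.1517−62.6793) = 2.9302. V = [p*·95.1517 + (1−p*)·0.0000]/1.23 = 71.9620. B = V − Δ·S = -149.3211.
(3,2): S=114.6406. Δ = (V_up−V_dn)/(S_up−S_dn) = (144.4472−95.1517)/(144.4472−95.1517) = 1.0000. V = [p*·144.4472 + (1−p*)·95.1517]/1.23 = 114.6406. B = V − Δ·S = 0.0000.
(3,3): S=174.0327. Δ = (V_up−V_dn)/(S_up−S_dn) = (219.2812−144.4472)/(219.2812−144.4472) = 1.0000. V = [p*·219.2812 + (1−p*)·144.4472]/1.23 = 174.0327. B = V − Δ·S = 0.0000.
(2,0): S=59.9343. Δ = (V_up−V_dn)/(S_up−S_dn) = (71.9620−0.0000)/(75.5172−49.7455) = 2.7923. V = [p*·71.9620 + (1−p*)·0.0000]/1.23 = 54.4239. B = V − Δ·S = -112.9295.
(2,1): S=90.9846. Δ = (V_up−V_dn)/(S_up−S_dn) = (114.6406−71.9620)/(114.6406−75.5172) = 1.0909. V = [p*·114.6406 + (1−p*)·71.9620]/1.23 = 90.7829. B = V − Δ·S = -8.4697.
(2,2): S=138.1212. Δ = (V_up−V_dn)/(S_up−S_dn) = (174.0327−114.6406)/(174.0327−114.6406) = 1.0000. V = [p*·174.0327 + (1−p*)·114.6406]/1.23 = 138.1212. B = V − Δ·S = 0.0000.
(1,0): S=72.2100. Δ = (V_up−V_dn)/(S_up−S_dn) = (90.7829−54.4239)/(90.9846−59.9343) = 1.1710. V = [p*·90.7829 + (1−p*)·54.4239]/1.23 = 71.7449. B = V − Δ·S = -12.8111.
(1,1): S=109.6200. Δ = (V_up−V_dn)/(S_up−S_dn) = (138.1212−90.7829)/(138.1212−90.9846) = 1.0043. V = [p*·138.1212 + (1−p*)·90.7829]/1.23 = 109.6086. B = V − Δ·S = -0.4804.
(0,0): S=87.0000. Δ = (V_up−V_dn)/(S_up−S_dn) = (109.6086−71.7449)/(109.6200−72.2100) = 1.0121. V = [p*·109.6086 + (1−p*)·71.7449]/1.23 = 86.9650. B = V − Δ·S = -1.0900.
Root portfolio cost Δ·87+B reproduces V0=86.9650.

(0,0): Delta=1.0121 Bond=-1.0900
(1,0): Delta=1.1710 Bond=-12.8111
(1,1): Delta=1.0043 Bond=-0.4804
(2,0): Delta=2.7923 Bond=-112.9295
(2,1): Delta=1.0909 Bond=-8.4697
(2,2): Delta=1.0000 Bond=0.0000
(3,0): Delta=0.0000 Bond=0.0000
(3,1): Delta=2.9302 Bond=-149.3211
(3,2): Delta=1.0000 Bond=0.0000
(3,3): Delta=1.0000 Bond=0.0000
V0=86.9650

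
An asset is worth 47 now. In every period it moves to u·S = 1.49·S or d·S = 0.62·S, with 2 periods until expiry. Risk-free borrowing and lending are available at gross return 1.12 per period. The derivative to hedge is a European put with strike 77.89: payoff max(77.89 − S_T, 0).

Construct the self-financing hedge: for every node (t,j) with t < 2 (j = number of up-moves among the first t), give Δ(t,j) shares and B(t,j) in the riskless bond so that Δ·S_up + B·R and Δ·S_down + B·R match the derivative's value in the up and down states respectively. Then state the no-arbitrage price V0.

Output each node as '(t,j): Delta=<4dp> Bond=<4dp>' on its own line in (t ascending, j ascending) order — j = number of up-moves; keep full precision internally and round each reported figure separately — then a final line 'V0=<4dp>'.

(0,0): Delta=-0.6680 Bond=53.4559
(1,0): Delta=-1.0000 Bond=69.5446
(1,1): Delta=-0.5658 Bond=52.7118
V0=22.0592

Risk-neutral probability p* = (R−d)/(u−d) = (1.12−0.62)/(1.49−0.62) = 0.5747.
At expiry t=2: V(2,0)=59.8232, V(2,1)=34.4714, V(2,2)=0.0000
Node (1,0) S=29.1400: V=(p*·34.4714+(1−p*)·59.8232)/1.12=40.4046; Δ=(34.4714−59.8232)/(43.4186−18.0668)=-1.0000; B=V−Δ·S=69.5446
Node (1,1) S=70.0300: V=(p*·0.0000+(1−p*)·34.4714)/1.12=13.0895; Δ=(0.0000−34.4714)/(104.3447−43.4186)=-0.5658; B=V−Δ·S=52.7118
Node (0,0) S=47.0000: V=(p*·13.0895+(1−p*)·40.4046)/1.12=22.0592; Δ=(13.0895−40.4046)/(70.0300−29.1400)=-0.6680; B=V−Δ·S=53.4559
Root portfolio cost Δ·47+B reproduces V0=22.0592.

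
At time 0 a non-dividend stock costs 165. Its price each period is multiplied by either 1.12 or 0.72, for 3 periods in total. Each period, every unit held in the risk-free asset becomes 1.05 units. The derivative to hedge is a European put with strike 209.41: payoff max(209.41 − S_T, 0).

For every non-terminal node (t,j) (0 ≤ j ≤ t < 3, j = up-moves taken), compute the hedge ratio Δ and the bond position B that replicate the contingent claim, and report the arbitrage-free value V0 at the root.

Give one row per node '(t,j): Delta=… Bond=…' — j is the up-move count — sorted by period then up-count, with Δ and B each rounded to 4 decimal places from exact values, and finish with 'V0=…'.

(0,0): Delta=-0.7904 Bond=157.1868
(1,0): Delta=-1.0000 Bond=189.9410
(1,1): Delta=-0.7619 Bond=159.7654
(2,0): Delta=-1.0000 Bond=199.4381
(2,1): Delta=-1.0000 Bond=199.4381
(2,2): Delta=-0.7294 Bond=161.0327
V0=26.7631

Risk-neutral probability p* = (R−d)/(u−d) = (1.05−0.72)/(1.12−0.72) = 0.8250.
Terminal payoffs: V(3,0)=147.8241, V(3,1)=113.6097, V(3,2)=60.3873, V(3,3)=0.0000
  t=2,j=0: stock 85.5360 → up 95.8003 (V=113.6097), down 61.5859 (V=147.8241). Price 113.9021; hedge Δ=-1.0000, bond B=199.4381.
  t=2,j=1: stock 133.0560 → up 149.0227 (V=60.3873), down 95.8003 (V=113.6097). Price 66.3821; hedge Δ=-1.0000, bond B=199.4381.
  t=2,j=2: stock 206.9760 → up 231.8131 (V=0.0000), down 149.0227 (V=60.3873). Price 10.0645; hedge Δ=-0.7294, bond B=161.0327.
  t=1,j=0: stock 118.8000 → up 133.0560 (V=66.3821), down 85.5360 (V=113.9021). Price 71.1410; hedge Δ=-1.0000, bond B=189.9410.
  t=1,j=1: stock 184.8000 → up 206.9760 (V=10.0645), down 133.0560 (V=66.3821). Price 18.9715; hedge Δ=-0.7619, bond B=159.7654.
  t=0,j=0: stock 165.0000 → up 184.8000 (V=18.9715), down 118.8000 (V=71.1410). Price 26.7631; hedge Δ=-0.7904, bond B=157.1868.
Check: Δ(0,0)·S0 + B(0,0) = 26.7631 = V0.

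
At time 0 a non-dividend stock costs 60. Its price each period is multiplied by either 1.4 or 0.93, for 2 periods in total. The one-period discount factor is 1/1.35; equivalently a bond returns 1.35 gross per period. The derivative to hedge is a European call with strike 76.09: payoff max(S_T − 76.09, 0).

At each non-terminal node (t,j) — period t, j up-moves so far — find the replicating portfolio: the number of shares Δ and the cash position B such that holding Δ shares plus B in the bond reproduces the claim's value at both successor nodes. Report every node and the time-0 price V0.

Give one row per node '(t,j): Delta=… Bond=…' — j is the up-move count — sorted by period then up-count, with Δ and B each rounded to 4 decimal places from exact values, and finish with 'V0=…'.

(0,0): Delta=0.9324 Bond=-37.5433
(1,0): Delta=0.0774 Bond=-2.9754
(1,1): Delta=1.0000 Bond=-56.3630
V0=18.3999

Risk-neutral probability p* = (R−d)/(u−d) = (1.35−0.93)/(1.4−0.93) = 0.8936.
Payoff layer (t=2): V(2,0)=0.0000, V(2,1)=2.0300, V(2,2)=41.5100
  t=1,j=0: stock 55.8000 → up 78.1200 (V=2.0300), down 51.8940 (V=0.0000). Price 1.3437; hedge Δ=0.0774, bond B=-2.9754.
  t=1,j=1: stock 84.0000 → up 117.6000 (V=41.5100), down 78.1200 (V=2.0300). Price 27.6370; hedge Δ=1.0000, bond B=-56.3630.
  t=0,j=0: stock 60.0000 → up 84.0000 (V=27.6370), down 55.8000 (V=1.3437). Price 18.3999; hedge Δ=0.9324, bond B=-37.5433.
Check: Δ(0,0)·S0 + B(0,0) = 18.3999 = V0.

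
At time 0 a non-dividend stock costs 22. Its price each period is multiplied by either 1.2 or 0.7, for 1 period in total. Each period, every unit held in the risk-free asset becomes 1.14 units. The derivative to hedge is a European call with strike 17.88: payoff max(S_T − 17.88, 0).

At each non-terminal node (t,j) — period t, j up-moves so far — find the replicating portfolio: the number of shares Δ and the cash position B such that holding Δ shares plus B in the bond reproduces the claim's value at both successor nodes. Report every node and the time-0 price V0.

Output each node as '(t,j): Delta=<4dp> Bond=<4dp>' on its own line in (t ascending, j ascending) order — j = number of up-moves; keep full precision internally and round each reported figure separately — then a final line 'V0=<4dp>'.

(0,0): Delta=0.7745 Bond=-10.4632
V0=6.5768

Under the risk-neutral measure, an up-move has probability p* = (R−d)/(u−d) = 0.8800 and values discount at R = 1.14.
At expiry t=1: V(1,0)=0.0000, V(1,1)=8.5200
  t=0,j=0: stock 22.0000 → up 26.4000 (V=8.5200), down 15.4000 (V=0.0000). Price 6.5768; hedge Δ=0.7745, bond B=-10.4632.
Self-financing check: at every node Δ·S+B equals the discounted successor values.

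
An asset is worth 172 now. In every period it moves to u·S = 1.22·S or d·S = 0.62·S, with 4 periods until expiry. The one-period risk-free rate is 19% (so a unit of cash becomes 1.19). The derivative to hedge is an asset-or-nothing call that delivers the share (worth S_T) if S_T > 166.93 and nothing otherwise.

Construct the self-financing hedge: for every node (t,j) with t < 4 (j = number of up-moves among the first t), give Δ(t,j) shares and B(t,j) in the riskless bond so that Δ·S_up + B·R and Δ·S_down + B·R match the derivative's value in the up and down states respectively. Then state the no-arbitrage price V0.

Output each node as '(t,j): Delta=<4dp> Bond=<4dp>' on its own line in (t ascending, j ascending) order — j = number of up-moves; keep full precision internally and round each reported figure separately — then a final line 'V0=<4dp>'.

Since d<R<u, set p* = (R−d)/(u−d) = 0.9500; price each node as the discounted p*-expectation of its children.
Terminal payoffs: V(4,0)=0.0000, V(4,1)=0.0000, V(4,2)=0.0000, V(4,3)=193.6420, V(4,4)=381.0375
  t=3,j=0: stock 40.9924 → up 50.0107 (V=0.0000), down 25.4153 (V=0.0000). Price 0.0000; hedge Δ=0.0000, bond B=0.0000.
  t=3,j=1: stock 80.6625 → up 98.4082 (V=0.0000), down 50.0107 (V=0.0000). Price 0.0000; hedge Δ=0.0000, bond B=0.0000.
  t=3,j=2: stock 158.7230 → up 193.6420 (V=193.6420), down 98.4082 (V=0.0000). Price 154.5882; hedge Δ=2.0333, bond B=-168.1485.
  t=3,j=3: stock 312.3259 → up 381.0375 (V=381.0375), down 193.6420 (V=193.6420). Price 312.3259; hedge Δ=1.0000, bond B=0.0000.
  t=2,j=0: stock 66.1168 → up 80.6625 (V=0.0000), down 40.9924 (V=0.0000). Price 0.0000; hedge Δ=0.0000, bond B=0.0000.
  t=2,j=1: stock 130.1008 → up 158.7230 (V=154.5882), down 80.6625 (V=0.0000). Price 123.4107; hedge Δ=1.9804, bond B=-134.2362.
  t=2,j=2: stock 256.0048 → up 312.3259 (V=312.3259), down 158.7230 (V=154.5882). Price 255.8311; hedge Δ=1.0269, bond B=-7.0651.
  t=1,j=0: stock 106.6400 → up 130.1008 (V=123.4107), down 66.1168 (V=0.0000). Price 98.5212; hedge Δ=1.9288, bond B=-107.1634.
  t=1,j=1: stock 209.8400 → up 256.0048 (V=255.8311), down 130.1008 (V=123.4107). Price 209.4202; hedge Δ=1.0518, bond B=-11.2804.
  t=0,j=0: stock 172.0000 → up 209.8400 (V=209.4202), down 106.6400 (V=98.5212). Price 171.3237; hedge Δ=1.0746, bond B=-13.5080.
Self-financing check: at every node Δ·S+B equals the discounted successor values.

(0,0): Delta=1.0746 Bond=-13.5080
(1,0): Delta=1.9288 Bond=-107.1634
(1,1): Delta=1.0518 Bond=-11.2804
(2,0): Delta=0.0000 Bond=0.0000
(2,1): Delta=1.9804 Bond=-134.2362
(2,2): Delta=1.0269 Bond=-7.0651
(3,0): Delta=0.0000 Bond=0.0000
(3,1): Delta=0.0000 Bond=0.0000
(3,2): Delta=2.0333 Bond=-168.1485
(3,3): Delta=1.0000 Bond=0.0000
V0=171.3237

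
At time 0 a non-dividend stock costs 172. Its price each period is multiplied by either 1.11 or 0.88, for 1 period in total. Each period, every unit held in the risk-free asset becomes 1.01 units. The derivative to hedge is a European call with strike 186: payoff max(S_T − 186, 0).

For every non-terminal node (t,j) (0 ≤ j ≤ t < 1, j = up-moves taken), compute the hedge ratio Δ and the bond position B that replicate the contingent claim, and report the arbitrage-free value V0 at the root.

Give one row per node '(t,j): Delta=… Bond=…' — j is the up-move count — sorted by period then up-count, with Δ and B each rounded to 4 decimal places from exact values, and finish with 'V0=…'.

No-arbitrage ⇒ martingale measure with p* = (R−d)/(u−d) = 0.5652.
Terminal values V(1,·): V(1,0)=0.0000, V(1,1)=4.9200
  t=0,j=0: stock 172.0000 → up 190.9200 (V=4.9200), down 151.3600 (V=0.0000). Price 2.7533; hedge Δ=0.1244, bond B=-18.6380.
Check: Δ(0,0)·S0 + B(0,0) = 2.7533 = V0.

(0,0): Delta=0.1244 Bond=-18.6380
V0=2.7533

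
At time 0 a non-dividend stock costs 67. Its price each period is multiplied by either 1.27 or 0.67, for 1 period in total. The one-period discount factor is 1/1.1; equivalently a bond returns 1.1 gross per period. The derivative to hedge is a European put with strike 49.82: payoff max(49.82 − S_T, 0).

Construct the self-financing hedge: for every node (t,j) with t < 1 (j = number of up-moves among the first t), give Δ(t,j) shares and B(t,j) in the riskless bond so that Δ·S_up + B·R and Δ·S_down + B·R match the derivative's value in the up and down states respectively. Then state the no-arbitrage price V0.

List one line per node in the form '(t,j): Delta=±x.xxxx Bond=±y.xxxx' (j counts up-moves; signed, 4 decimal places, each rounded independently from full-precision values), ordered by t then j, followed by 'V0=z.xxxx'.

Under the risk-neutral measure, an up-move has probability p* = (R−d)/(u−d) = 0.7167 and values discount at R = 1.1.
At expiry t=1: V(1,0)=4.9300, V(1,1)=0.0000
  t=0,j=0: stock 67.0000 → up 85.0900 (V=0.0000), down 44.8900 (V=4.9300). Price 1.2698; hedge Δ=-0.1226, bond B=9.4865.
Check: Δ(0,0)·S0 + B(0,0) = 1.2698 = V0.

(0,0): Delta=-0.1226 Bond=9.4865
V0=1.2698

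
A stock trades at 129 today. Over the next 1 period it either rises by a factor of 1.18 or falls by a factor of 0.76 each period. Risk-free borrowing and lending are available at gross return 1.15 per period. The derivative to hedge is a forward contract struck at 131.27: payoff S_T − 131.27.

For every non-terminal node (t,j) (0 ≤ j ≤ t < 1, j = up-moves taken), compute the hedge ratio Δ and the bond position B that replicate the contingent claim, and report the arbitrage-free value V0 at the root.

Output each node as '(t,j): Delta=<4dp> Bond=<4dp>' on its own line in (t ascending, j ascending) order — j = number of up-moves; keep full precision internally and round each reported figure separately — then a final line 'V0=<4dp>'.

No-arbitrage ⇒ martingale measure with p* = (R−d)/(u−d) = 0.9286.
Terminal values V(1,·): V(1,0)=-33.2300, V(1,1)=20.9500
Node (0,0) S=129.0000: V=(p*·20.9500+(1−p*)·-33.2300)/1.15=14.8522; Δ=(20.9500−-33.2300)/(152.2200−98.0400)=1.0000; B=V−Δ·S=-114.1478
Root portfolio cost Δ·129+B reproduces V0=14.8522.

(0,0): Delta=1.0000 Bond=-114.1478
V0=14.8522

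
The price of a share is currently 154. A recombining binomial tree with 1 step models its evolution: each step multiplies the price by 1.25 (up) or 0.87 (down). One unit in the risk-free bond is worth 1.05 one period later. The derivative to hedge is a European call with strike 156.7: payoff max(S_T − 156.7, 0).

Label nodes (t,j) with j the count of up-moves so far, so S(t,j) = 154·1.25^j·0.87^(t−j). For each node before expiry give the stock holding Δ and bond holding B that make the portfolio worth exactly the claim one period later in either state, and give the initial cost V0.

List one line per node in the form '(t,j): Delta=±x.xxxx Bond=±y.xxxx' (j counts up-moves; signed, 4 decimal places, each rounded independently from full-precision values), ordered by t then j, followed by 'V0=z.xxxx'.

Since d<R<u, set p* = (R−d)/(u−d) = 0.4737; price each node as the discounted p*-expectation of its children.
Payoff layer (t=1): V(1,0)=0.0000, V(1,1)=35.8000
Node (0,0) S=154.0000: V=(p*·35.8000+(1−p*)·0.0000)/1.05=16.1504; Δ=(35.8000−0.0000)/(192.5000−133.9800)=0.6118; B=V−Δ·S=-78.0602
The time-0 hedge costs 16.1504, which is the no-arbitrage price.

(0,0): Delta=0.6118 Bond=-78.0602
V0=16.1504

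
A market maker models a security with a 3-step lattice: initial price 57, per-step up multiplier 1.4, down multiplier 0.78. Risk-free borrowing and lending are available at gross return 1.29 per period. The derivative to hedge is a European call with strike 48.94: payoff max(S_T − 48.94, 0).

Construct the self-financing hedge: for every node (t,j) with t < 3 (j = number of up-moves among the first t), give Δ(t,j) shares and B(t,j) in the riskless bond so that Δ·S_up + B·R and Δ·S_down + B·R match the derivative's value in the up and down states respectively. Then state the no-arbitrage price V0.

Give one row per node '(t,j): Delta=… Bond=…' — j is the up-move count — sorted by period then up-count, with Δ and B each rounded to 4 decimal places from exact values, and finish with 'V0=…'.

No-arbitrage ⇒ martingale measure with p* = (R−d)/(u−d) = 0.8226.
Payoff layer (t=3): V(3,0)=0.0000, V(3,1)=0.0000, V(3,2)=38.2016, V(3,3)=107.4680
  t=2,j=0: stock 34.6788 → up 48.5503 (V=0.0000), down 27.0495 (V=0.0000). Price 0.0000; hedge Δ=0.0000, bond B=0.0000.
  t=2,j=1: stock 62.2440 → up 87.1416 (V=38.2016), down 48.5503 (V=0.0000). Price 24.3596; hedge Δ=0.9899, bond B=-37.2559.
  t=2,j=2: stock 111.7200 → up 156.4080 (V=107.4680), down 87.1416 (V=38.2016). Price 73.7820; hedge Δ=1.0000, bond B=-37.9380.
  t=1,j=0: stock 44.4600 → up 62.2440 (V=24.3596), down 34.6788 (V=0.0000). Price 15.5331; hedge Δ=0.8837, bond B=-23.7566.
  t=1,j=1: stock 79.8000 → up 111.7200 (V=73.7820), down 62.2440 (V=24.3596). Price 50.3981; hedge Δ=0.9989, bond B=-29.3155.
  t=0,j=0: stock 57.0000 → up 79.8000 (V=50.3981), down 44.4600 (V=15.5331). Price 34.2732; hedge Δ=0.9866, bond B=-21.9606.
Each (Δ,B) replicates both successor values, so the strategy is self-financing and V0 is arbitrage-free.

(0,0): Delta=0.9866 Bond=-21.9606
(1,0): Delta=0.8837 Bond=-23.7566
(1,1): Delta=0.9989 Bond=-29.3155
(2,0): Delta=0.0000 Bond=0.0000
(2,1): Delta=0.9899 Bond=-37.2559
(2,2): Delta=1.0000 Bond=-37.9380
V0=34.2732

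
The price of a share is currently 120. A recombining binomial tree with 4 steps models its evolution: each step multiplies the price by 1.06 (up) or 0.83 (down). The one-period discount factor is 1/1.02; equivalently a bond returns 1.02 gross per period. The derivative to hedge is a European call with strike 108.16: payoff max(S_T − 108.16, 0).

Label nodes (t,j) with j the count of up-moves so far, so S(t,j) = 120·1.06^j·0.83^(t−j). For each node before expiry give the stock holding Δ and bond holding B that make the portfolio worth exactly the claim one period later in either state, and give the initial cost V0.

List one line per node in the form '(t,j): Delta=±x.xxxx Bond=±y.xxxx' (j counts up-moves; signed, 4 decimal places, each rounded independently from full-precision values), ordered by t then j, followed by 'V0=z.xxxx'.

(0,0): Delta=0.7599 Bond=-68.7528
(1,0): Delta=0.2996 Bond=-24.2856
(1,1): Delta=0.8358 Bond=-79.7788
(2,0): Delta=0.0000 Bond=0.0000
(2,1): Delta=0.3490 Bond=-29.9863
(2,2): Delta=0.9160 Bond=-92.1929
(3,0): Delta=0.0000 Bond=0.0000
(3,1): Delta=0.0000 Bond=0.0000
(3,2): Delta=0.4066 Bond=-37.0252
(3,3): Delta=1.0000 Bond=-106.0392
V0=22.4366

Since d<R<u, set p* = (R−d)/(u−d) = 0.8261; price each node as the discounted p*-expectation of its children.
At expiry t=4: V(4,0)=0.0000, V(4,1)=0.0000, V(4,2)=0.0000, V(4,3)=10.4652, V(4,4)=43.3372
Node (3,0) S=68.6144: V=(p*·0.0000+(1−p*)·0.0000)/1.02=0.0000; Δ=(0.0000−0.0000)/(72.7313−56.9500)=0.0000; B=V−Δ·S=0.0000
Node (3,1) S=87.6281: V=(p*·0.0000+(1−p*)·0.0000)/1.02=0.0000; Δ=(0.0000−0.0000)/(92.8858−72.7313)=0.0000; B=V−Δ·S=0.0000
Node (3,2) S=111.9106: V=(p*·10.4652+(1−p*)·0.0000)/1.02=8.4756; Δ=(10.4652−0.0000)/(118.6252−92.8858)=0.4066; B=V−Δ·S=-37.0252
Node (3,3) S=142.9219: V=(p*·43.3372+(1−p*)·10.4652)/1.02=36.8827; Δ=(43.3372−10.4652)/(151.4972−118.6252)=1.0000; B=V−Δ·S=-106.0392
Node (2,0) S=82.6680: V=(p*·0.0000+(1−p*)·0.0000)/1.02=0.0000; Δ=(0.0000−0.0000)/(87.6281−68.6144)=0.0000; B=V−Δ·S=0.0000
Node (2,1) S=105.5760: V=(p*·8.4756+(1−p*)·0.0000)/1.02=6.8643; Δ=(8.4756−0.0000)/(111.9106−87.6281)=0.3490; B=V−Δ·S=-29.9863
Node (2,2) S=134.8320: V=(p*·36.8827+(1−p*)·8.4756)/1.02=31.3160; Δ=(36.8827−8.4756)/(142.9219−111.9106)=0.9160; B=V−Δ·S=-92.1929
Node (1,0) S=99.6000: V=(p*·6.8643+(1−p*)·0.0000)/1.02=5.5594; Δ=(6.8643−0.0000)/(105.5760−82.6680)=0.2996; B=V−Δ·S=-24.2856
Node (1,1) S=127.2000: V=(p*·31.3160+(1−p*)·6.8643)/1.02=26.5329; Δ=(31.3160−6.8643)/(134.8320−105.5760)=0.8358; B=V−Δ·S=-79.7788
Node (0,0) S=120.0000: V=(p*·26.5329+(1−p*)·5.5594)/1.02=22.4366; Δ=(26.5329−5.5594)/(127.2000−99.6000)=0.7599; B=V−Δ·S=-68.7528
Root portfolio cost Δ·120+B reproduces V0=22.4366.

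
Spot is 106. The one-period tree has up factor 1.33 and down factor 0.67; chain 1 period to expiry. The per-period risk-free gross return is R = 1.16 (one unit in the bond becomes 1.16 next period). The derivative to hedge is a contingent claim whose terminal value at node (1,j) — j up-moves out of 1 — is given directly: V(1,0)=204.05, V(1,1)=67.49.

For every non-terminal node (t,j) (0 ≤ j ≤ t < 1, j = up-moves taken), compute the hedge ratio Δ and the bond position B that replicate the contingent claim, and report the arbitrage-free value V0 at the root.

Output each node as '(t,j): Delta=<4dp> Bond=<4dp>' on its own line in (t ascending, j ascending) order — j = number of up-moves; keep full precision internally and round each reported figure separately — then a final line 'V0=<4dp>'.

The replicating-portfolio and risk-neutral prices coincide; use p* = (1.16−0.67)/(1.33−0.67) = 0.7424 for the latter.
Payoff layer (t=1): V(1,0)=204.0500, V(1,1)=67.4900
(0,0): S=106.0000. Δ = (V_up−V_dn)/(S_up−S_dn) = (67.4900−204.0500)/(140.9800−71.0200) = -1.9520. V = [p*·67.4900 + (1−p*)·204.0500]/1.16 = 88.5039. B = V − Δ·S = 295.4130.
Self-financing check: at every node Δ·S+B equals the discounted successor values.

(0,0): Delta=-1.9520 Bond=295.4130
V0=88.5039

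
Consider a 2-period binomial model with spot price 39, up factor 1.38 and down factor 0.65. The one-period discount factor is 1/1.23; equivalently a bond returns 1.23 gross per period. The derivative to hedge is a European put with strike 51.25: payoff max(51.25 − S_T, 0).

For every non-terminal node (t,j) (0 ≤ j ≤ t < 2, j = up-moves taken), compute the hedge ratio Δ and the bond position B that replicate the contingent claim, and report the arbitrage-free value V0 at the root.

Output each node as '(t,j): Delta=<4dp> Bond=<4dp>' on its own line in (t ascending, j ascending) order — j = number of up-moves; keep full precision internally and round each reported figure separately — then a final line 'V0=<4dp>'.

(0,0): Delta=-0.4777 Bond=23.1102
(1,0): Delta=-1.0000 Bond=41.6667
(1,1): Delta=-0.4140 Bond=25.0011
V0=4.4812

Under the risk-neutral measure, an up-move has probability p* = (R−d)/(u−d) = 0.7945 and values discount at R = 1.23.
Terminal values V(2,·): V(2,0)=34.7725, V(2,1)=16.2670, V(2,2)=0.0000
  t=1,j=0: stock 25.3500 → up 34.9830 (V=16.2670), down 16.4775 (V=34.7725). Price 16.3167; hedge Δ=-1.0000, bond B=41.6667.
  t=1,j=1: stock 53.8200 → up 74.2716 (V=0.0000), down 34.9830 (V=16.2670). Price 2.7175; hedge Δ=-0.4140, bond B=25.0011.
  t=0,j=0: stock 39.0000 → up 53.8200 (V=2.7175), down 25.3500 (V=16.3167). Price 4.4812; hedge Δ=-0.4777, bond B=23.1102.
The time-0 hedge costs 4.4812, which is the no-arbitrage price.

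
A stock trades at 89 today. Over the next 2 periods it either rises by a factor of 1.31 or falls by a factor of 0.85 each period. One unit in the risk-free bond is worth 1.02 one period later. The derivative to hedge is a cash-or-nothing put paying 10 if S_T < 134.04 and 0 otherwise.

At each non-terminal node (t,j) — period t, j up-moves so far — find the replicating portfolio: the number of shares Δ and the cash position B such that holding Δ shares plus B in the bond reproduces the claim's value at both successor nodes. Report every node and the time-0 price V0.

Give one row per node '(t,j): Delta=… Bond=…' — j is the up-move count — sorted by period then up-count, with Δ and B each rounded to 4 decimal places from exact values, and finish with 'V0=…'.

Under the risk-neutral measure, an up-move has probability p* = (R−d)/(u−d) = 0.3696 and values discount at R = 1.02.
Terminal payoffs: V(2,0)=10.0000, V(2,1)=10.0000, V(2,2)=0.0000
Node (1,0) S=75.6500: V=(p*·10.0000+(1−p*)·10.0000)/1.02=9.8039; Δ=(10.0000−10.0000)/(99.1015−64.3025)=0.0000; B=V−Δ·S=9.8039
Node (1,1) S=116.5900: V=(p*·0.0000+(1−p*)·10.0000)/1.02=6.1807; Δ=(0.0000−10.0000)/(152.7329−99.1015)=-0.1865; B=V−Δ·S=27.9199
Node (0,0) S=89.0000: V=(p*·6.1807+(1−p*)·9.8039)/1.02=8.2989; Δ=(6.1807−9.8039)/(116.5900−75.6500)=-0.0885; B=V−Δ·S=16.1754
Self-financing check: at every node Δ·S+B equals the discounted successor values.

(0,0): Delta=-0.0885 Bond=16.1754
(1,0): Delta=0.0000 Bond=9.8039
(1,1): Delta=-0.1865 Bond=27.9199
V0=8.2989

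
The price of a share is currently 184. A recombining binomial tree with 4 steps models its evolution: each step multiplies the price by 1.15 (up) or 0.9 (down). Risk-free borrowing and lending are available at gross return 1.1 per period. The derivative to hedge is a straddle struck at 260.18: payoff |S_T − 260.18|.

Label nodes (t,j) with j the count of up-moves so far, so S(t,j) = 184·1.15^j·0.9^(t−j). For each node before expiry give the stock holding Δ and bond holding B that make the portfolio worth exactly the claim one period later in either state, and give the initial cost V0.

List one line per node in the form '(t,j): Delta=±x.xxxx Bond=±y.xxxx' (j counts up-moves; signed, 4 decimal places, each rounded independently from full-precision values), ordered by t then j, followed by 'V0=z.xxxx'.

No-arbitrage ⇒ martingale measure with p* = (R−d)/(u−d) = 0.8000.
At expiry t=4: V(4,0)=139.4576, V(4,1)=105.9236, V(4,2)=63.0746, V(4,3)=8.3231, V(4,4)=61.6371
  t=3,j=0: stock 134.1360 → up 154.2564 (V=105.9236), down 120.7224 (V=139.4576). Price 102.3913; hedge Δ=-1.0000, bond B=236.5273.
  t=3,j=1: stock 171.3960 → up 197.1054 (V=63.0746), down 154.2564 (V=105.9236). Price 65.1313; hedge Δ=-1.0000, bond B=236.5273.
  t=3,j=2: stock 219.0060 → up 251.8569 (V=8.3231), down 197.1054 (V=63.0746). Price 17.5213; hedge Δ=-1.0000, bond B=236.5273.
  t=3,j=3: stock 279.8410 → up 321.8171 (V=61.6371), down 251.8569 (V=8.3231). Price 46.3403; hedge Δ=0.7621, bond B=-166.9159.
  t=2,j=0: stock 149.0400 → up 171.3960 (V=65.1313), down 134.1360 (V=102.3913). Price 65.9848; hedge Δ=-1.0000, bond B=215.0248.
  t=2,j=1: stock 190.4400 → up 219.0060 (V=17.5213), down 171.3960 (V=65.1313). Price 24.5848; hedge Δ=-1.0000, bond B=215.0248.
  t=2,j=2: stock 243.3400 → up 279.8410 (V=46.3403), down 219.0060 (V=17.5213). Price 36.8877; hedge Δ=0.4737, bond B=-78.3884.
  t=1,j=0: stock 165.6000 → up 190.4400 (V=24.5848), down 149.0400 (V=65.9848). Price 29.8771; hedge Δ=-1.0000, bond B=195.4771.
  t=1,j=1: stock 211.6000 → up 243.3400 (V=36.8877), down 190.4400 (V=24.5848). Price 31.2974; hedge Δ=0.2326, bond B=-17.9143.
  t=0,j=0: stock 184.0000 → up 211.6000 (V=31.2974), down 165.6000 (V=29.8771). Price 28.1939; hedge Δ=0.0309, bond B=22.5127.
Root portfolio cost Δ·184+B reproduces V0=28.1939.

(0,0): Delta=0.0309 Bond=22.5127
(1,0): Delta=-1.0000 Bond=195.4771
(1,1): Delta=0.2326 Bond=-17.9143
(2,0): Delta=-1.0000 Bond=215.0248
(2,1): Delta=-1.0000 Bond=215.0248
(2,2): Delta=0.4737 Bond=-78.3884
(3,0): Delta=-1.0000 Bond=236.5273
(3,1): Delta=-1.0000 Bond=236.5273
(3,2): Delta=-1.0000 Bond=236.5273
(3,3): Delta=0.7621 Bond=-166.9159
V0=28.1939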